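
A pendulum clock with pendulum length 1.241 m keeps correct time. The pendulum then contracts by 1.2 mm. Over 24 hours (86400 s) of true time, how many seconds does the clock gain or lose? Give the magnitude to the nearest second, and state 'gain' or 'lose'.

T ∝ √L, so T'/T = √(1.23980/1.241) = 0.999516.
In 86400 s of true time the clock registers 86400/0.999516 = 86441.8 s, so it gains 42 s.

gain 42 s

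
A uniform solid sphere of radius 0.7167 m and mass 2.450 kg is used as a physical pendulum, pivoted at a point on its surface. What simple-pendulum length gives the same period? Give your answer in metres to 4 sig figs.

The equivalent simple-pendulum length is L_eq = I/(md), where I is about the pivot and d = 0.71670 m.
I_cm = (2/5)mR² = 0.50339 kg·m², so I = I_cm + md² = 0.50339 + 1.2585 = 1.7618 kg·m².
L_eq = 1.7618/(2.450 × 0.71670) = 1.003 m.

1.003 m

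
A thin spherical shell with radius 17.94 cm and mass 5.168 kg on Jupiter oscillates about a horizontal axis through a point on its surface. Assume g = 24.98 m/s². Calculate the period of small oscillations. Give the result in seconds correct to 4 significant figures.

0.6874 s

I_cm = (2/3)mr² = 0.11089 kg·m². The pivot is at distance d = 0.1794 m from the centre of mass.
By the parallel-axis theorem, I = I_cm + md² = 0.11089 + 0.16633 = 0.27721 kg·m².
T = 2π√(I/(mgd)) = 2π√(0.27721/(5.168 × 24.98 × 0.1794)) = 0.6874 s.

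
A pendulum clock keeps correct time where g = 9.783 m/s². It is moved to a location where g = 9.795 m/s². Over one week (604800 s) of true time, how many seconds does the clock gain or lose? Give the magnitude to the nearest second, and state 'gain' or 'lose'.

The clock's period scales as T ∝ 1/√g, so T'/T = √(9.783/9.795) = 0.999387.
In 604800 s of true time the clock registers 604800/0.999387 = 605170.8 s, so it gains 371 s.

gain 371 s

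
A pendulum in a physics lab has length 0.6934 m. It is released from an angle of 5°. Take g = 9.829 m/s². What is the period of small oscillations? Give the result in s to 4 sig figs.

T = 2π√(L/g) = 2π√(0.6934/9.829) = 2π × 0.26561 = 1.669 s.

1.669 s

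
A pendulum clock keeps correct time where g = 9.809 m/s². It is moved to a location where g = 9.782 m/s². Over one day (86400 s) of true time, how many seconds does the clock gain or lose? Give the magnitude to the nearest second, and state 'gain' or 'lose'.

lose 119 s

The clock's period scales as T ∝ 1/√g, so T'/T = √(9.809/9.782) = 1.00138.
In 86400 s of true time the clock registers 86400/1.00138 = 86281.0 s, so it loses 119 s.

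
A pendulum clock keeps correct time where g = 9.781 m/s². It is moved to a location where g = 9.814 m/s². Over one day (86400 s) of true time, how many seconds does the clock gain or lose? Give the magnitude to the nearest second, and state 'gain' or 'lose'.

The clock's period scales as T ∝ 1/√g, so T'/T = √(9.781/9.814) = 0.998317.
In 86400 s of true time the clock registers 86400/0.998317 = 86545.6 s, so it gains 146 s.

gain 146 s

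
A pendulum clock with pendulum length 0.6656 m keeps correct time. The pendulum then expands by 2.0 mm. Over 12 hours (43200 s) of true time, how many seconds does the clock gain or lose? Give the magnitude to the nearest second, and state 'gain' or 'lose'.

T ∝ √L, so T'/T = √(0.66760/0.6656) = 1.00150.
In 43200 s of true time the clock registers 43200/1.00150 = 43135.2 s, so it loses 65 s.

lose 65 s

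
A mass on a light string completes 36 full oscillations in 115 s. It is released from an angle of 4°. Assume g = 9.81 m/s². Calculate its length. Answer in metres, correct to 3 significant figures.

T = 115/36 = 3.194 s.
From T = 2π√(L/g), L = gT²/(4π²) = 9.81 × 3.194²/(4π²) = 2.54 m.

2.54 m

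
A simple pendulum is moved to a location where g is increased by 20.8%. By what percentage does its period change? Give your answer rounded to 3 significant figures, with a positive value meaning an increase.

-9.02%

T ∝ 1/√g, so T'/T = 1/√(1.208) = 0.9098.
Percentage change in T = (0.9098 − 1) × 100% = -9.02%.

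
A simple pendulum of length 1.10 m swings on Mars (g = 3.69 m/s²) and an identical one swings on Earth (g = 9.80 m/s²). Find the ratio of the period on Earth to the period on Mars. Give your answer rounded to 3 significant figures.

T ∝ 1/√g, so T₂/T₁ = √(g₁/g₂) = √(3.69/9.80) = 0.614.

0.614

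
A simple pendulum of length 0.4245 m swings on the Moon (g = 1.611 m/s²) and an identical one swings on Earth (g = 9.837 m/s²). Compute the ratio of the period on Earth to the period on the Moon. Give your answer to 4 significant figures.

0.4047

T ∝ 1/√g, so T₂/T₁ = √(g₁/g₂) = √(1.611/9.837) = 0.4047.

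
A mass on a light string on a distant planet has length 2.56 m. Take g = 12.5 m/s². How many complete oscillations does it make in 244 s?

85

T = 2π√(L/g) = 2π√(2.56/12.5) = 2.843 s.
Number of complete oscillations = ⌊244/2.843⌋ = ⌊85.81⌋ = 85.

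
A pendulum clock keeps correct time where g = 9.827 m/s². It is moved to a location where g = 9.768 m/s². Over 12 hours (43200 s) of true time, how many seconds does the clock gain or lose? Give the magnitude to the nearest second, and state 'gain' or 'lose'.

The clock's period scales as T ∝ 1/√g, so T'/T = √(9.827/9.768) = 1.00302.
In 43200 s of true time the clock registers 43200/1.00302 = 43070.1 s, so it loses 130 s.

lose 130 s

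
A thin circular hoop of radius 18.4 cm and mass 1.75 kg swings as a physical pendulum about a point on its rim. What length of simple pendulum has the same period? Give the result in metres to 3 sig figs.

The equivalent simple-pendulum length is L_eq = I/(md), where I is about the pivot and d = 0.1840 m.
I_cm = mR² = 0.05925 kg·m², so I = I_cm + md² = 0.05925 + 0.05925 = 0.1185 kg·m².
L_eq = 0.1185/(1.75 × 0.1840) = 0.368 m.

0.368 m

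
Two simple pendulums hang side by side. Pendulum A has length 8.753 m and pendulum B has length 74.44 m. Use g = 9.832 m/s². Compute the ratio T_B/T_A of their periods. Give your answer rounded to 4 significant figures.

2.916

T ∝ √L, so T_B/T_A = √(L_B/L_A) = √(74.44/8.753) = 2.916.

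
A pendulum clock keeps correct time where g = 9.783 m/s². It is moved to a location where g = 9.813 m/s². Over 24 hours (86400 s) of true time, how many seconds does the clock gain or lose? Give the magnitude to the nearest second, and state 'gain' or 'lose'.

The clock's period scales as T ∝ 1/√g, so T'/T = √(9.783/9.813) = 0.998470.
In 86400 s of true time the clock registers 86400/0.998470 = 86532.4 s, so it gains 132 s.

gain 132 s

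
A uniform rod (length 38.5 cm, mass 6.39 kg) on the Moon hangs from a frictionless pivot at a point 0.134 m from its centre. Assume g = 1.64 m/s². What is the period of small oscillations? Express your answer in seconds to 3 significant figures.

2.33 s

For a physical pendulum T = 2π√(I/(mgd)), with d = 0.1340 m from pivot to centre of mass.
I_cm = mL²/12 = 6.39 × 0.385²/12 = 0.07893 kg·m²; I = I_cm + md² = 0.07893 + 6.39 × 0.1340² = 0.1937 kg·m².
T = 2π√(0.1937/(6.39 × 1.64 × 0.1340)) = 2.33 s.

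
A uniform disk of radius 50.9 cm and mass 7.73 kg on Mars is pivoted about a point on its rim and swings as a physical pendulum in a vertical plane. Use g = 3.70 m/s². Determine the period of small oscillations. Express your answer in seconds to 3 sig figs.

I_cm = ½mr² = 1.001 kg·m². The pivot is at distance d = 0.509 m from the centre of mass.
By the parallel-axis theorem, I = I_cm + md² = 1.001 + 2.003 = 3.004 kg·m².
T = 2π√(I/(mgd)) = 2π√(3.004/(7.73 × 3.70 × 0.509)) = 2.85 s.

2.85 s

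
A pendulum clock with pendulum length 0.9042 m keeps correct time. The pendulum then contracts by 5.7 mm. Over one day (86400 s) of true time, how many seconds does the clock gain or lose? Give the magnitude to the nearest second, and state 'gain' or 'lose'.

gain 274 s

T ∝ √L, so T'/T = √(0.89850/0.9042) = 0.996843.
In 86400 s of true time the clock registers 86400/0.996843 = 86673.6 s, so it gains 274 s.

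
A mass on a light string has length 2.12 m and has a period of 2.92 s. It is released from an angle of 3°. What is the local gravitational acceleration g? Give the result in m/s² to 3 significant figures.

From T = 2π√(L/g), g = 4π²L/T² = 4π² × 2.12/2.920² = 9.82 m/s².

9.82 m/s²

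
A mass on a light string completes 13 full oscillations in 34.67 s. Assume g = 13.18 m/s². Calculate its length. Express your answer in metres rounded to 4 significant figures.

T = 34.67/13 = 2.6669 s.
From T = 2π√(L/g), L = gT²/(4π²) = 13.18 × 2.6669²/(4π²) = 2.375 m.

2.375 m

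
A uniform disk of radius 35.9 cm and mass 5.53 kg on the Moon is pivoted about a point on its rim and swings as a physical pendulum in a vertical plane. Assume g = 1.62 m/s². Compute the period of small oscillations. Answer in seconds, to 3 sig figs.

I_cm = ½mr² = 0.3564 kg·m². The pivot is at distance d = 0.359 m from the centre of mass.
By the parallel-axis theorem, I = I_cm + md² = 0.3564 + 0.7127 = 1.069 kg·m².
T = 2π√(I/(mgd)) = 2π√(1.069/(5.53 × 1.62 × 0.359)) = 3.62 s.

3.62 s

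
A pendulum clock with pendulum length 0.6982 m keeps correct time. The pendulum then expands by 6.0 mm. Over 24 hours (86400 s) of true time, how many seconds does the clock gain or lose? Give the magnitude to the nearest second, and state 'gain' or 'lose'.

T ∝ √L, so T'/T = √(0.70420/0.6982) = 1.00429.
In 86400 s of true time the clock registers 86400/1.00429 = 86031.1 s, so it loses 369 s.

lose 369 s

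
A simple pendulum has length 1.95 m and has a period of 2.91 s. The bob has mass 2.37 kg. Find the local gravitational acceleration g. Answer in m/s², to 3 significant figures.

From T = 2π√(L/g), g = 4π²L/T² = 4π² × 1.95/2.910² = 9.09 m/s².

9.09 m/s²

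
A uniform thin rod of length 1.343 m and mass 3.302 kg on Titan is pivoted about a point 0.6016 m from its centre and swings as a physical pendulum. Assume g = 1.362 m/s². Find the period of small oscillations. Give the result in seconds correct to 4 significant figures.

For a physical pendulum T = 2π√(I/(mgd)), with d = 0.60160 m from pivot to centre of mass.
I_cm = mL²/12 = 3.302 × 1.343²/12 = 0.49630 kg·m²; I = I_cm + md² = 0.49630 + 3.302 × 0.60160² = 1.6914 kg·m².
T = 2π√(1.6914/(3.302 × 1.362 × 0.60160)) = 4.968 s.

4.968 s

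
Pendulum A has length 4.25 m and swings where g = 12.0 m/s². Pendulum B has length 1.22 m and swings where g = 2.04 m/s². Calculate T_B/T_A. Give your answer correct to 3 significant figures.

T = 2π√(L/g), so T_B/T_A = √((L_B/g_B)/(L_A/g_A)) = √((1.22/2.04)/(4.25/12.0)) = 1.30.

1.30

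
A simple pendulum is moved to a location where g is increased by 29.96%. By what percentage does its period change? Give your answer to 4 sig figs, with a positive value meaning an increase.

T ∝ 1/√g, so T'/T = 1/√(1.2996) = 0.87719.
Percentage change in T = (0.87719 − 1) × 100% = -12.28%.

-12.28%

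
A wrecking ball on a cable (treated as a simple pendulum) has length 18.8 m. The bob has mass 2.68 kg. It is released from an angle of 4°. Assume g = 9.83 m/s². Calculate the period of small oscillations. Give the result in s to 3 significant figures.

8.69 s

T = 2π√(L/g) = 2π√(18.8/9.83) = 2π × 1.383 = 8.69 s.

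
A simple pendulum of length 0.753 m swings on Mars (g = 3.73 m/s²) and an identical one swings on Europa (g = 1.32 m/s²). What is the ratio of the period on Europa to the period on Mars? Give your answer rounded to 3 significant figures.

1.68

T ∝ 1/√g, so T₂/T₁ = √(g₁/g₂) = √(3.73/1.32) = 1.68.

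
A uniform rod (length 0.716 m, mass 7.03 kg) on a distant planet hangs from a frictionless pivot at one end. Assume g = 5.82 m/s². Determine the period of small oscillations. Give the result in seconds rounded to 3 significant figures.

For a physical pendulum T = 2π√(I/(mgd)), with d = 0.3580 m from pivot to centre of mass.
I_cm = mL²/12 = 7.03 × 0.716²/12 = 0.3003 kg·m²; I = I_cm + md² = 0.3003 + 7.03 × 0.3580² = 1.201 kg·m².
T = 2π√(1.201/(7.03 × 5.82 × 0.3580)) = 1.80 s.

1.80 s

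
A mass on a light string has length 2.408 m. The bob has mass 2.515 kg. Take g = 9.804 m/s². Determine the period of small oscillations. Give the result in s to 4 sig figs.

3.114 s

T = 2π√(L/g) = 2π√(2.408/9.804) = 2π × 0.49559 = 3.114 s.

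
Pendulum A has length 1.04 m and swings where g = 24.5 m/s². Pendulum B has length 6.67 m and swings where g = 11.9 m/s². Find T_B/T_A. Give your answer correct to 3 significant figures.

3.63

T = 2π√(L/g), so T_B/T_A = √((L_B/g_B)/(L_A/g_A)) = √((6.67/11.9)/(1.04/24.5)) = 3.63.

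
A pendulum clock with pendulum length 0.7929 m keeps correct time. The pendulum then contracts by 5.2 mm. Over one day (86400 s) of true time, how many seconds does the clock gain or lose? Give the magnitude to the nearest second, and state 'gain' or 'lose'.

T ∝ √L, so T'/T = √(0.78770/0.7929) = 0.996716.
In 86400 s of true time the clock registers 86400/0.996716 = 86684.7 s, so it gains 285 s.

gain 285 s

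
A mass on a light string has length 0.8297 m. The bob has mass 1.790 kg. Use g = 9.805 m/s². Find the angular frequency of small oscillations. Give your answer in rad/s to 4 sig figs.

3.438 rad/s

ω = √(g/L) = √(9.805/0.8297) = 3.438 rad/s.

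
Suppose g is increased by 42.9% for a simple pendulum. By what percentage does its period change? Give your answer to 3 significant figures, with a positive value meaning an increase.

-16.3%

T ∝ 1/√g, so T'/T = 1/√(1.429) = 0.8365.
Percentage change in T = (0.8365 − 1) × 100% = -16.3%.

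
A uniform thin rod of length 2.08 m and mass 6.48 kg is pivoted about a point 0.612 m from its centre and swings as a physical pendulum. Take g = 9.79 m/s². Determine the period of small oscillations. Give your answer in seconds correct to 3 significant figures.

2.20 s

For a physical pendulum T = 2π√(I/(mgd)), with d = 0.6120 m from pivot to centre of mass.
I_cm = mL²/12 = 6.48 × 2.08²/12 = 2.336 kg·m²; I = I_cm + md² = 2.336 + 6.48 × 0.6120² = 4.763 kg·m².
T = 2π√(4.763/(6.48 × 9.79 × 0.6120)) = 2.20 s.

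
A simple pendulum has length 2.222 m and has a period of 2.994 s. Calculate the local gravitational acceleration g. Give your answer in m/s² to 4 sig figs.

9.786 m/s²

From T = 2π√(L/g), g = 4π²L/T² = 4π² × 2.222/2.9940² = 9.786 m/s².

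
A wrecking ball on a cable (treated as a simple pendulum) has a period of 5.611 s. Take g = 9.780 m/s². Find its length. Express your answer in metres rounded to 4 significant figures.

From T = 2π√(L/g), L = gT²/(4π²) = 9.780 × 5.6110²/(4π²) = 7.799 m.

7.799 m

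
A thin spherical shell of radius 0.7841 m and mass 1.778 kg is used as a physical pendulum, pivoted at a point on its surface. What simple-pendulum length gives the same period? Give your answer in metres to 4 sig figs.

1.307 m

The equivalent simple-pendulum length is L_eq = I/(md), where I is about the pivot and d = 0.78410 m.
I_cm = (2/3)mR² = 0.72876 kg·m², so I = I_cm + md² = 0.72876 + 1.0931 = 1.8219 kg·m².
L_eq = 1.8219/(1.778 × 0.78410) = 1.307 m.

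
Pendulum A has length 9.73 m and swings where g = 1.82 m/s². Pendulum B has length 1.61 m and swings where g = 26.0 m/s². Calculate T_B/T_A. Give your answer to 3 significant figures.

0.108

T = 2π√(L/g), so T_B/T_A = √((L_B/g_B)/(L_A/g_A)) = √((1.61/26.0)/(9.73/1.82)) = 0.108.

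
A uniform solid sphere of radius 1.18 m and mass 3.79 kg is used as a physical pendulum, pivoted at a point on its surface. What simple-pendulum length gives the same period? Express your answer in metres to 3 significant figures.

1.65 m

The equivalent simple-pendulum length is L_eq = I/(md), where I is about the pivot and d = 1.180 m.
I_cm = (2/5)mR² = 2.111 kg·m², so I = I_cm + md² = 2.111 + 5.277 = 7.388 kg·m².
L_eq = 7.388/(3.79 × 1.180) = 1.65 m.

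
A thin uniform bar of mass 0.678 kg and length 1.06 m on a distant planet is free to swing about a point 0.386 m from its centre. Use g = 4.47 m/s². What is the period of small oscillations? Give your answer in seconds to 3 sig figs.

2.36 s

For a physical pendulum T = 2π√(I/(mgd)), with d = 0.3860 m from pivot to centre of mass.
I_cm = mL²/12 = 0.678 × 1.06²/12 = 0.06348 kg·m²; I = I_cm + md² = 0.06348 + 0.678 × 0.3860² = 0.1645 kg·m².
T = 2π√(0.1645/(0.678 × 4.47 × 0.3860)) = 2.36 s.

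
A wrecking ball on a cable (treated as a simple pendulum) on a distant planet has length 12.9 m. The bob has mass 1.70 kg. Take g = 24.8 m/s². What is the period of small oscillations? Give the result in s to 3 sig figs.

4.53 s

T = 2π√(L/g) = 2π√(12.9/24.8) = 2π × 0.7212 = 4.53 s.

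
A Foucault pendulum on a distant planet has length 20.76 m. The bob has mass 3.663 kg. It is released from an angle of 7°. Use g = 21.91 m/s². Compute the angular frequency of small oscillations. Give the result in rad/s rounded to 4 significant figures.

ω = √(g/L) = √(21.91/20.76) = 1.027 rad/s.

1.027 rad/s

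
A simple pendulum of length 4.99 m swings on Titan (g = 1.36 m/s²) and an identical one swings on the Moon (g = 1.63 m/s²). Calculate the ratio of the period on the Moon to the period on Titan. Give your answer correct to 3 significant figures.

0.913

T ∝ 1/√g, so T₂/T₁ = √(g₁/g₂) = √(1.36/1.63) = 0.913.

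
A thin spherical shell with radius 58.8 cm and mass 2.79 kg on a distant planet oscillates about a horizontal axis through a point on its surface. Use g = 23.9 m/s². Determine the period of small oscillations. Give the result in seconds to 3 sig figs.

1.27 s

I_cm = (2/3)mr² = 0.6431 kg·m². The pivot is at distance d = 0.588 m from the centre of mass.
By the parallel-axis theorem, I = I_cm + md² = 0.6431 + 0.9646 = 1.608 kg·m².
T = 2π√(I/(mgd)) = 2π√(1.608/(2.79 × 23.9 × 0.588)) = 1.27 s.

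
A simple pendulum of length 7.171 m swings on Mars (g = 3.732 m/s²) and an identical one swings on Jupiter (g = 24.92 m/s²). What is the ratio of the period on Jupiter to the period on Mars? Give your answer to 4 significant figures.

0.3870

T ∝ 1/√g, so T₂/T₁ = √(g₁/g₂) = √(3.732/24.92) = 0.3870.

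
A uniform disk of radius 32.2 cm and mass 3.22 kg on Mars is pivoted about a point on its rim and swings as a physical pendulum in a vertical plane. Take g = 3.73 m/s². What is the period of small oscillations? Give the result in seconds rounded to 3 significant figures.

I_cm = ½mr² = 0.1669 kg·m². The pivot is at distance d = 0.322 m from the centre of mass.
By the parallel-axis theorem, I = I_cm + md² = 0.1669 + 0.3339 = 0.5008 kg·m².
T = 2π√(I/(mgd)) = 2π√(0.5008/(3.22 × 3.73 × 0.322)) = 2.26 s.

2.26 s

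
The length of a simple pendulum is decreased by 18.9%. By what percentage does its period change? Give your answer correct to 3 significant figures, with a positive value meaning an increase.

-9.94%

T ∝ √L, so T'/T = √(0.8110) = 0.9006.
Percentage change in T = (0.9006 − 1) × 100% = -9.94%.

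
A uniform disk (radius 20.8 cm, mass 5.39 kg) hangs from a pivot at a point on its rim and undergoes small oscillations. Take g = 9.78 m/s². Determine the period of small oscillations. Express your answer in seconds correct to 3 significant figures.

I_cm = ½mr² = 0.1166 kg·m². The pivot is at distance d = 0.208 m from the centre of mass.
By the parallel-axis theorem, I = I_cm + md² = 0.1166 + 0.2332 = 0.3498 kg·m².
T = 2π√(I/(mgd)) = 2π√(0.3498/(5.39 × 9.78 × 0.208)) = 1.12 s.

1.12 s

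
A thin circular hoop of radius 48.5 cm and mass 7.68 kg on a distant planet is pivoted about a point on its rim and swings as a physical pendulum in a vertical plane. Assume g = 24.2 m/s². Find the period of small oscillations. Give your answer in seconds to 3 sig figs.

I_cm = mr² = 1.807 kg·m². The pivot is at distance d = 0.485 m from the centre of mass.
By the parallel-axis theorem, I = I_cm + md² = 1.807 + 1.807 = 3.613 kg·m².
T = 2π√(I/(mgd)) = 2π√(3.613/(7.68 × 24.2 × 0.485)) = 1.26 s.

1.26 s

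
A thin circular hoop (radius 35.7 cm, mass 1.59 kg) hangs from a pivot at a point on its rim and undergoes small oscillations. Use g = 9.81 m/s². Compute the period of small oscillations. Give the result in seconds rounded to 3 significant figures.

I_cm = mr² = 0.2026 kg·m². The pivot is at distance d = 0.357 m from the centre of mass.
By the parallel-axis theorem, I = I_cm + md² = 0.2026 + 0.2026 = 0.4053 kg·m².
T = 2π√(I/(mgd)) = 2π√(0.4053/(1.59 × 9.81 × 0.357)) = 1.70 s.

1.70 s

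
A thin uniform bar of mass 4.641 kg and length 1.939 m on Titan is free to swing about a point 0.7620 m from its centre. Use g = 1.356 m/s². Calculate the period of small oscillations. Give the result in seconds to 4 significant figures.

5.844 s

For a physical pendulum T = 2π√(I/(mgd)), with d = 0.76200 m from pivot to centre of mass.
I_cm = mL²/12 = 4.641 × 1.939²/12 = 1.4541 kg·m²; I = I_cm + md² = 1.4541 + 4.641 × 0.76200² = 4.1488 kg·m².
T = 2π√(4.1488/(4.641 × 1.356 × 0.76200)) = 5.844 s.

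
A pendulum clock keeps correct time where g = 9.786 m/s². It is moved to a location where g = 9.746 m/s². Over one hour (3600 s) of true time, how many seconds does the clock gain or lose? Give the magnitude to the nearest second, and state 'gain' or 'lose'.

lose 7 s

The clock's period scales as T ∝ 1/√g, so T'/T = √(9.786/9.746) = 1.00205.
In 3600 s of true time the clock registers 3600/1.00205 = 3592.6 s, so it loses 7 s.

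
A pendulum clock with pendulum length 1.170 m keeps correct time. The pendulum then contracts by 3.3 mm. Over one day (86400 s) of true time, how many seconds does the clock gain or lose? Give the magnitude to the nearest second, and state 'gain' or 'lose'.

T ∝ √L, so T'/T = √(1.16670/1.170) = 0.998589.
In 86400 s of true time the clock registers 86400/0.998589 = 86522.1 s, so it gains 122 s.

gain 122 s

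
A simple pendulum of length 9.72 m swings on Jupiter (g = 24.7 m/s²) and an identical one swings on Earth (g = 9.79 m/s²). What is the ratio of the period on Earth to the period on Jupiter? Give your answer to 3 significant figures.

T ∝ 1/√g, so T₂/T₁ = √(g₁/g₂) = √(24.7/9.79) = 1.59.

1.59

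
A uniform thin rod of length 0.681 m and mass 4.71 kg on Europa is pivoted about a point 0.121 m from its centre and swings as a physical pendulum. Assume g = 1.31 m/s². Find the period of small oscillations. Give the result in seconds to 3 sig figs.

For a physical pendulum T = 2π√(I/(mgd)), with d = 0.1210 m from pivot to centre of mass.
I_cm = mL²/12 = 4.71 × 0.681²/12 = 0.1820 kg·m²; I = I_cm + md² = 0.1820 + 4.71 × 0.1210² = 0.2510 kg·m².
T = 2π√(0.2510/(4.71 × 1.31 × 0.1210)) = 3.64 s.

3.64 s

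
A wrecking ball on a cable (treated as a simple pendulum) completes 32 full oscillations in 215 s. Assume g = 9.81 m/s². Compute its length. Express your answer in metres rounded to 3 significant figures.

11.2 m

T = 215/32 = 6.719 s.
From T = 2π√(L/g), L = gT²/(4π²) = 9.81 × 6.719²/(4π²) = 11.2 m.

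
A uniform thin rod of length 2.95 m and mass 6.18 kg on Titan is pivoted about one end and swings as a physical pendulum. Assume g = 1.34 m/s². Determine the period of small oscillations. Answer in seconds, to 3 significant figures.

7.61 s

For a physical pendulum T = 2π√(I/(mgd)), with d = 1.475 m from pivot to centre of mass.
I_cm = mL²/12 = 6.18 × 2.95²/12 = 4.482 kg·m²; I = I_cm + md² = 4.482 + 6.18 × 1.475² = 17.93 kg·m².
T = 2π√(17.93/(6.18 × 1.34 × 1.475)) = 7.61 s.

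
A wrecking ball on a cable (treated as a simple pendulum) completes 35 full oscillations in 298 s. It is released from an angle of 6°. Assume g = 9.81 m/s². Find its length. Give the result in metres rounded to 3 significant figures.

T = 298/35 = 8.514 s.
From T = 2π√(L/g), L = gT²/(4π²) = 9.81 × 8.514²/(4π²) = 18.0 m.

18.0 m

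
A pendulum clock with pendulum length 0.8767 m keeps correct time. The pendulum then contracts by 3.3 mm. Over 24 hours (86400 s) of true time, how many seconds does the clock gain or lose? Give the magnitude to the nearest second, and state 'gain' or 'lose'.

gain 163 s

T ∝ √L, so T'/T = √(0.87340/0.8767) = 0.998116.
In 86400 s of true time the clock registers 86400/0.998116 = 86563.1 s, so it gains 163 s.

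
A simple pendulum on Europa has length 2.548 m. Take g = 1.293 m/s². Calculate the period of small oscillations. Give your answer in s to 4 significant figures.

T = 2π√(L/g) = 2π√(2.548/1.293) = 2π × 1.4038 = 8.820 s.

8.820 s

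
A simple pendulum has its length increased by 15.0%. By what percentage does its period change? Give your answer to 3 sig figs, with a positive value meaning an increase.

T ∝ √L, so T'/T = √(1.150) = 1.072.
Percentage change in T = (1.072 − 1) × 100% = 7.24%.

7.24%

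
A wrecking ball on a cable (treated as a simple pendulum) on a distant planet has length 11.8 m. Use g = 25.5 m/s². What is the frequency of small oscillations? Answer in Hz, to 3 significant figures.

0.234 Hz

T = 2π√(L/g) = 2π√(11.8/25.5) = 4.274 s, so f = 1/T = 0.234 Hz.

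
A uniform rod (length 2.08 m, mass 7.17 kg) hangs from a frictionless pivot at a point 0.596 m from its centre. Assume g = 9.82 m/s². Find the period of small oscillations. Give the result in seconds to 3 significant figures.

2.20 s

For a physical pendulum T = 2π√(I/(mgd)), with d = 0.5960 m from pivot to centre of mass.
I_cm = mL²/12 = 7.17 × 2.08²/12 = 2.585 kg·m²; I = I_cm + md² = 2.585 + 7.17 × 0.5960² = 5.132 kg·m².
T = 2π√(5.132/(7.17 × 9.82 × 0.5960)) = 2.20 s.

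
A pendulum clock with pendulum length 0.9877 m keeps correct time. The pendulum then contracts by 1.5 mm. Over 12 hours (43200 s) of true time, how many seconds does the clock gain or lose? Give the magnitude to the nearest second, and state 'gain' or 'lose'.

T ∝ √L, so T'/T = √(0.98620/0.9877) = 0.999240.
In 43200 s of true time the clock registers 43200/0.999240 = 43232.8 s, so it gains 33 s.

gain 33 s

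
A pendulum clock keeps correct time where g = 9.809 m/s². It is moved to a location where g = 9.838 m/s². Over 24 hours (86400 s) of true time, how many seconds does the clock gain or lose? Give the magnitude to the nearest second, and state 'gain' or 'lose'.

The clock's period scales as T ∝ 1/√g, so T'/T = √(9.809/9.838) = 0.998525.
In 86400 s of true time the clock registers 86400/0.998525 = 86527.6 s, so it gains 128 s.

gain 128 s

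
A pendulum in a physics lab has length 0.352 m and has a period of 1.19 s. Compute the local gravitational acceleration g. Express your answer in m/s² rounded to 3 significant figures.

9.81 m/s²

From T = 2π√(L/g), g = 4π²L/T² = 4π² × 0.352/1.190² = 9.81 m/s².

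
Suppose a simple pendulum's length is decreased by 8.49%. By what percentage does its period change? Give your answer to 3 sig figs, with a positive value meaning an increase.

T ∝ √L, so T'/T = √(0.9151) = 0.9566.
Percentage change in T = (0.9566 − 1) × 100% = -4.34%.

-4.34%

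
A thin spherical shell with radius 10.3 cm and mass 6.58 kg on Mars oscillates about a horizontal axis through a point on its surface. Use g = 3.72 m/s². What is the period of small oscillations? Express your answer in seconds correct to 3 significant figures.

1.35 s

I_cm = (2/3)mr² = 0.04654 kg·m². The pivot is at distance d = 0.103 m from the centre of mass.
By the parallel-axis theorem, I = I_cm + md² = 0.04654 + 0.06981 = 0.1163 kg·m².
T = 2π√(I/(mgd)) = 2π√(0.1163/(6.58 × 3.72 × 0.103)) = 1.35 s.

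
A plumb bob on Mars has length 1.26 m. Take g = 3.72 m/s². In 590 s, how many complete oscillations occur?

T = 2π√(L/g) = 2π√(1.26/3.72) = 3.657 s.
Number of complete oscillations = ⌊590/3.657⌋ = ⌊161.3⌋ = 161.

161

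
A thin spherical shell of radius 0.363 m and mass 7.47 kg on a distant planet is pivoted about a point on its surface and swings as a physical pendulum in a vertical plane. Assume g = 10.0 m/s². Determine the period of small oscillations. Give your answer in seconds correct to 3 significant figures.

1.55 s

I_cm = (2/3)mr² = 0.6562 kg·m². The pivot is at distance d = 0.363 m from the centre of mass.
By the parallel-axis theorem, I = I_cm + md² = 0.6562 + 0.9843 = 1.641 kg·m².
T = 2π√(I/(mgd)) = 2π√(1.641/(7.47 × 10.0 × 0.363)) = 1.55 s.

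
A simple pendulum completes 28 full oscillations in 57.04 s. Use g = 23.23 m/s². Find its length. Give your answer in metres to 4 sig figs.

T = 57.04/28 = 2.0371 s.
From T = 2π√(L/g), L = gT²/(4π²) = 23.23 × 2.0371²/(4π²) = 2.442 m.

2.442 m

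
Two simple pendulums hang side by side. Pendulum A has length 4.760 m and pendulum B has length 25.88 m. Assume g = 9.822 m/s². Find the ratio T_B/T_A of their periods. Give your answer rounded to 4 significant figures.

T ∝ √L, so T_B/T_A = √(L_B/L_A) = √(25.88/4.760) = 2.332.

2.332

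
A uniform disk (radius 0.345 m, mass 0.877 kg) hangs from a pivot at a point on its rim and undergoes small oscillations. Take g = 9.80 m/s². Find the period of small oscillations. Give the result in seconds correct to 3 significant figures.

1.44 s

I_cm = ½mr² = 0.05219 kg·m². The pivot is at distance d = 0.345 m from the centre of mass.
By the parallel-axis theorem, I = I_cm + md² = 0.05219 + 0.1044 = 0.1566 kg·m².
T = 2π√(I/(mgd)) = 2π√(0.1566/(0.877 × 9.80 × 0.345)) = 1.44 s.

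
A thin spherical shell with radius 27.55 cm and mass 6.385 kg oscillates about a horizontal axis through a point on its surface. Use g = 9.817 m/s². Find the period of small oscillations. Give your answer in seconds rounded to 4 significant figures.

1.359 s

I_cm = (2/3)mr² = 0.32308 kg·m². The pivot is at distance d = 0.2755 m from the centre of mass.
By the parallel-axis theorem, I = I_cm + md² = 0.32308 + 0.48462 = 0.80771 kg·m².
T = 2π√(I/(mgd)) = 2π√(0.80771/(6.385 × 9.817 × 0.2755)) = 1.359 s.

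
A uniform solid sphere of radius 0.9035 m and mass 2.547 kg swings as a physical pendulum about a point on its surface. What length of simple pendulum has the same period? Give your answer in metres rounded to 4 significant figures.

1.265 m

The equivalent simple-pendulum length is L_eq = I/(md), where I is about the pivot and d = 0.90350 m.
I_cm = (2/5)mR² = 0.83166 kg·m², so I = I_cm + md² = 0.83166 + 2.0791 = 2.9108 kg·m².
L_eq = 2.9108/(2.547 × 0.90350) = 1.265 m.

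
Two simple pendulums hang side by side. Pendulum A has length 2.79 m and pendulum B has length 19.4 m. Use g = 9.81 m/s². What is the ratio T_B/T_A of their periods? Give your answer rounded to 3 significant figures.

2.64

T ∝ √L, so T_B/T_A = √(L_B/L_A) = √(19.4/2.79) = 2.64.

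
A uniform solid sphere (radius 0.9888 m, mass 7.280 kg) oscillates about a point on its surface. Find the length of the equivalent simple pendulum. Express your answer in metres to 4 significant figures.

1.384 m

The equivalent simple-pendulum length is L_eq = I/(md), where I is about the pivot and d = 0.98880 m.
I_cm = (2/5)mR² = 2.8471 kg·m², so I = I_cm + md² = 2.8471 + 7.1178 = 9.9650 kg·m².
L_eq = 9.9650/(7.280 × 0.98880) = 1.384 m.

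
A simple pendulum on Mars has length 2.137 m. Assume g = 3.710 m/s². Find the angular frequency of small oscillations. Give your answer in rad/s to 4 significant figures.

ω = √(g/L) = √(3.710/2.137) = 1.318 rad/s.

1.318 rad/s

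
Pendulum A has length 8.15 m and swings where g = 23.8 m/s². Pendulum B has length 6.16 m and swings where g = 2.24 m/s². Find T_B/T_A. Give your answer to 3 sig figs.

T = 2π√(L/g), so T_B/T_A = √((L_B/g_B)/(L_A/g_A)) = √((6.16/2.24)/(8.15/23.8)) = 2.83.

2.83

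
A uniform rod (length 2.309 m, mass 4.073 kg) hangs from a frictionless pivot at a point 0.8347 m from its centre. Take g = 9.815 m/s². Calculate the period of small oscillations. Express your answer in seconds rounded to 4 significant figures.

2.345 s

For a physical pendulum T = 2π√(I/(mgd)), with d = 0.83470 m from pivot to centre of mass.
I_cm = mL²/12 = 4.073 × 2.309²/12 = 1.8096 kg·m²; I = I_cm + md² = 1.8096 + 4.073 × 0.83470² = 4.6474 kg·m².
T = 2π√(4.6474/(4.073 × 9.815 × 0.83470)) = 2.345 s.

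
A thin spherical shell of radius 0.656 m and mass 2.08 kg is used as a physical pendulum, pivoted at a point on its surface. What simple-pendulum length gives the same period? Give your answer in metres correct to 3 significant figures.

The equivalent simple-pendulum length is L_eq = I/(md), where I is about the pivot and d = 0.6560 m.
I_cm = (2/3)mR² = 0.5967 kg·m², so I = I_cm + md² = 0.5967 + 0.8951 = 1.492 kg·m².
L_eq = 1.492/(2.08 × 0.6560) = 1.09 m.

1.09 m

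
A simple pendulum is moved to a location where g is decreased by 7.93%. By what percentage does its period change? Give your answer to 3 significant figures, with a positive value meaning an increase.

4.22%

T ∝ 1/√g, so T'/T = 1/√(0.9207) = 1.042.
Percentage change in T = (1.042 − 1) × 100% = 4.22%.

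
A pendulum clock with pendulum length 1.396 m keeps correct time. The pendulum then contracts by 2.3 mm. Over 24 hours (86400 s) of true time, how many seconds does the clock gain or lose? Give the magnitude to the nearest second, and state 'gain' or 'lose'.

T ∝ √L, so T'/T = √(1.39370/1.396) = 0.999176.
In 86400 s of true time the clock registers 86400/0.999176 = 86471.3 s, so it gains 71 s.

gain 71 s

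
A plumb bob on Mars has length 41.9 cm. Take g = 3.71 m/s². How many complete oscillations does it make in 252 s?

T = 2π√(L/g) = 2π√(0.419/3.71) = 2.112 s.
Number of complete oscillations = ⌊252/2.112⌋ = ⌊119.3⌋ = 119.

119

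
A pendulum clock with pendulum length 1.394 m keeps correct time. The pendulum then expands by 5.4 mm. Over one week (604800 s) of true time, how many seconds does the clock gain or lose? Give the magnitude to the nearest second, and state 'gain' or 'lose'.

T ∝ √L, so T'/T = √(1.39940/1.394) = 1.00194.
In 604800 s of true time the clock registers 604800/1.00194 = 603632.0 s, so it loses 1168 s.

lose 1168 s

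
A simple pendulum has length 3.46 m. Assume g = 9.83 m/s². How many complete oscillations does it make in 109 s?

29

T = 2π√(L/g) = 2π√(3.46/9.83) = 3.728 s.
Number of complete oscillations = ⌊109/3.728⌋ = ⌊29.24⌋ = 29.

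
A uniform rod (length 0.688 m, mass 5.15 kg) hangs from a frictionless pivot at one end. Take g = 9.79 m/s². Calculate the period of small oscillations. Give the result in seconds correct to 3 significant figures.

For a physical pendulum T = 2π√(I/(mgd)), with d = 0.3440 m from pivot to centre of mass.
I_cm = mL²/12 = 5.15 × 0.688²/12 = 0.2031 kg·m²; I = I_cm + md² = 0.2031 + 5.15 × 0.3440² = 0.8126 kg·m².
T = 2π√(0.8126/(5.15 × 9.79 × 0.3440)) = 1.36 s.

1.36 s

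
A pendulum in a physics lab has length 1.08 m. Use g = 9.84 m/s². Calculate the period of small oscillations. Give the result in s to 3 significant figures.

2.08 s

T = 2π√(L/g) = 2π√(1.08/9.84) = 2π × 0.3313 = 2.08 s.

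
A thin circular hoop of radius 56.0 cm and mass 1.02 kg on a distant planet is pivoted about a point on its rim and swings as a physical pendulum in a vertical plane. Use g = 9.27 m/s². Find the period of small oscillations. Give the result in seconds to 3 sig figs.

2.18 s

I_cm = mr² = 0.3199 kg·m². The pivot is at distance d = 0.560 m from the centre of mass.
By the parallel-axis theorem, I = I_cm + md² = 0.3199 + 0.3199 = 0.6397 kg·m².
T = 2π√(I/(mgd)) = 2π√(0.6397/(1.02 × 9.27 × 0.560)) = 2.18 s.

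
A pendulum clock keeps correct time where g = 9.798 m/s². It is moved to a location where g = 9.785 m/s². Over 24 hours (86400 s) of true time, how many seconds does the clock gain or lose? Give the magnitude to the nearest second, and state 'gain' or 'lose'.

The clock's period scales as T ∝ 1/√g, so T'/T = √(9.798/9.785) = 1.00066.
In 86400 s of true time the clock registers 86400/1.00066 = 86342.7 s, so it loses 57 s.

lose 57 s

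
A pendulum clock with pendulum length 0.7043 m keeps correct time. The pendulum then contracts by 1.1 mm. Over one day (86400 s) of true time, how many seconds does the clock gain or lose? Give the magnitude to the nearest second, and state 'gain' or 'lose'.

gain 68 s

T ∝ √L, so T'/T = √(0.70320/0.7043) = 0.999219.
In 86400 s of true time the clock registers 86400/0.999219 = 86467.6 s, so it gains 68 s.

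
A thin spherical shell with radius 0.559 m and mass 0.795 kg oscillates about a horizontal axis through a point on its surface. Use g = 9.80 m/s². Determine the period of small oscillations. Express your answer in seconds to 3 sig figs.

I_cm = (2/3)mr² = 0.1656 kg·m². The pivot is at distance d = 0.559 m from the centre of mass.
By the parallel-axis theorem, I = I_cm + md² = 0.1656 + 0.2484 = 0.4140 kg·m².
T = 2π√(I/(mgd)) = 2π√(0.4140/(0.795 × 9.80 × 0.559)) = 1.94 s.

1.94 s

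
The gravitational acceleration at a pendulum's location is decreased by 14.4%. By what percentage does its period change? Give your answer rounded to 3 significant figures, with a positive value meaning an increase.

8.08%

T ∝ 1/√g, so T'/T = 1/√(0.8560) = 1.081.
Percentage change in T = (1.081 − 1) × 100% = 8.08%.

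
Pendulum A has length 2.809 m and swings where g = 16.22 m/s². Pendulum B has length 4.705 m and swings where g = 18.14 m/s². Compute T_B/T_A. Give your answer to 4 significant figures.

T = 2π√(L/g), so T_B/T_A = √((L_B/g_B)/(L_A/g_A)) = √((4.705/18.14)/(2.809/16.22)) = 1.224.

1.224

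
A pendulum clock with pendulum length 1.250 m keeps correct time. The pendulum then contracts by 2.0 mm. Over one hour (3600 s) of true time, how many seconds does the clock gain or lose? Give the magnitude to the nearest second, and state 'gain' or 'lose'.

gain 3 s

T ∝ √L, so T'/T = √(1.24800/1.250) = 0.999200.
In 3600 s of true time the clock registers 3600/0.999200 = 3602.9 s, so it gains 3 s.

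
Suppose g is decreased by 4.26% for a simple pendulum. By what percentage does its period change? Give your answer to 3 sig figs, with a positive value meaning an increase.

T ∝ 1/√g, so T'/T = 1/√(0.9574) = 1.022.
Percentage change in T = (1.022 − 1) × 100% = 2.20%.

2.20%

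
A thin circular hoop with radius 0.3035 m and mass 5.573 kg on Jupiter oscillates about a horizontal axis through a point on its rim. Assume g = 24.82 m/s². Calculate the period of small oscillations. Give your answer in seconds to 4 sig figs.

I_cm = mr² = 0.51334 kg·m². The pivot is at distance d = 0.3035 m from the centre of mass.
By the parallel-axis theorem, I = I_cm + md² = 0.51334 + 0.51334 = 1.0267 kg·m².
T = 2π√(I/(mgd)) = 2π√(1.0267/(5.573 × 24.82 × 0.3035)) = 0.9826 s.

0.9826 s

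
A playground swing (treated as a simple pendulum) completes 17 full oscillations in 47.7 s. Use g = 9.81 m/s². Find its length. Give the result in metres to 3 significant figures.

T = 47.7/17 = 2.806 s.
From T = 2π√(L/g), L = gT²/(4π²) = 9.81 × 2.806²/(4π²) = 1.96 m.

1.96 m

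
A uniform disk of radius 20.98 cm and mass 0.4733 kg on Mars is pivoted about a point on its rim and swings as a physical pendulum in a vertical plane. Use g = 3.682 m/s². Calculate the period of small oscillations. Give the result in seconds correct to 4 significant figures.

I_cm = ½mr² = 0.010416 kg·m². The pivot is at distance d = 0.2098 m from the centre of mass.
By the parallel-axis theorem, I = I_cm + md² = 0.010416 + 0.020833 = 0.031249 kg·m².
T = 2π√(I/(mgd)) = 2π√(0.031249/(0.4733 × 3.682 × 0.2098)) = 1.837 s.

1.837 s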